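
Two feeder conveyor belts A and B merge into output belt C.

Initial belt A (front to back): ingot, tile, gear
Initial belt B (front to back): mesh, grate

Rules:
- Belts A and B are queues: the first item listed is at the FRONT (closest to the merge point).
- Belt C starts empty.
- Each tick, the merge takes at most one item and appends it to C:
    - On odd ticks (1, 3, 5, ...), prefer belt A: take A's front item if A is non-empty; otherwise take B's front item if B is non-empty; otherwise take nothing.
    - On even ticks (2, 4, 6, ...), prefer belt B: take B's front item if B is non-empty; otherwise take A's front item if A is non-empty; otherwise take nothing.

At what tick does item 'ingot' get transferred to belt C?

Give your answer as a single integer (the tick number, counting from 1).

Answer: 1

Derivation:
Tick 1: prefer A, take ingot from A; A=[tile,gear] B=[mesh,grate] C=[ingot]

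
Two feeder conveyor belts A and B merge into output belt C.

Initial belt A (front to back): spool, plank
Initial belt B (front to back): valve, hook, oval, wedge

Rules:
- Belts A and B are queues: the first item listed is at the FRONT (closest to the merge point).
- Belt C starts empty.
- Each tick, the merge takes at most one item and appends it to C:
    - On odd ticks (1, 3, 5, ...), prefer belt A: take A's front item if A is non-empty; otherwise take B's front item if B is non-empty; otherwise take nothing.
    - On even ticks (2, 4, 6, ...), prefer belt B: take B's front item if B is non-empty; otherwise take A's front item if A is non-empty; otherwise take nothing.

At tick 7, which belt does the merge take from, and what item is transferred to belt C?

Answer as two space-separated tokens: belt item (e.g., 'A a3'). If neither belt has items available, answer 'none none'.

Answer: none none

Derivation:
Tick 1: prefer A, take spool from A; A=[plank] B=[valve,hook,oval,wedge] C=[spool]
Tick 2: prefer B, take valve from B; A=[plank] B=[hook,oval,wedge] C=[spool,valve]
Tick 3: prefer A, take plank from A; A=[-] B=[hook,oval,wedge] C=[spool,valve,plank]
Tick 4: prefer B, take hook from B; A=[-] B=[oval,wedge] C=[spool,valve,plank,hook]
Tick 5: prefer A, take oval from B; A=[-] B=[wedge] C=[spool,valve,plank,hook,oval]
Tick 6: prefer B, take wedge from B; A=[-] B=[-] C=[spool,valve,plank,hook,oval,wedge]
Tick 7: prefer A, both empty, nothing taken; A=[-] B=[-] C=[spool,valve,plank,hook,oval,wedge]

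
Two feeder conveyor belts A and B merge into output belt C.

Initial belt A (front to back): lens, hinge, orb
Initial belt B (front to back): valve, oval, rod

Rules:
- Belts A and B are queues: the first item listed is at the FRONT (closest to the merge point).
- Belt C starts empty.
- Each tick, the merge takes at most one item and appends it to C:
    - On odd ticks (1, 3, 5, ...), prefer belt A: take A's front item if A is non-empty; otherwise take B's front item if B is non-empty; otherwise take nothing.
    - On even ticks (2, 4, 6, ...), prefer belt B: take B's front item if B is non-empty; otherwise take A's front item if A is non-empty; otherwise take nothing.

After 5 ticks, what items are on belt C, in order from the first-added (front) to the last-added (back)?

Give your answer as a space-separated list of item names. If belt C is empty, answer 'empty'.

Tick 1: prefer A, take lens from A; A=[hinge,orb] B=[valve,oval,rod] C=[lens]
Tick 2: prefer B, take valve from B; A=[hinge,orb] B=[oval,rod] C=[lens,valve]
Tick 3: prefer A, take hinge from A; A=[orb] B=[oval,rod] C=[lens,valve,hinge]
Tick 4: prefer B, take oval from B; A=[orb] B=[rod] C=[lens,valve,hinge,oval]
Tick 5: prefer A, take orb from A; A=[-] B=[rod] C=[lens,valve,hinge,oval,orb]

Answer: lens valve hinge oval orb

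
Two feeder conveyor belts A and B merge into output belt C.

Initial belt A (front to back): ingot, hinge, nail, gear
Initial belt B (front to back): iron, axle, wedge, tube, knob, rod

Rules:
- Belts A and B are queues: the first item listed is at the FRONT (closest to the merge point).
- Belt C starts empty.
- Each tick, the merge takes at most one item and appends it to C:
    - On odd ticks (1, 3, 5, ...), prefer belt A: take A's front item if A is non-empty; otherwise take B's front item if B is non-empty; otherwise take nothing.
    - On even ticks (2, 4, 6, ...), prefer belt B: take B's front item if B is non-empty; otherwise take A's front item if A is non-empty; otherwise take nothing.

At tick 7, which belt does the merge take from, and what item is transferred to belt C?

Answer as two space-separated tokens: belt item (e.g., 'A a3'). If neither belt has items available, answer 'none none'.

Answer: A gear

Derivation:
Tick 1: prefer A, take ingot from A; A=[hinge,nail,gear] B=[iron,axle,wedge,tube,knob,rod] C=[ingot]
Tick 2: prefer B, take iron from B; A=[hinge,nail,gear] B=[axle,wedge,tube,knob,rod] C=[ingot,iron]
Tick 3: prefer A, take hinge from A; A=[nail,gear] B=[axle,wedge,tube,knob,rod] C=[ingot,iron,hinge]
Tick 4: prefer B, take axle from B; A=[nail,gear] B=[wedge,tube,knob,rod] C=[ingot,iron,hinge,axle]
Tick 5: prefer A, take nail from A; A=[gear] B=[wedge,tube,knob,rod] C=[ingot,iron,hinge,axle,nail]
Tick 6: prefer B, take wedge from B; A=[gear] B=[tube,knob,rod] C=[ingot,iron,hinge,axle,nail,wedge]
Tick 7: prefer A, take gear from A; A=[-] B=[tube,knob,rod] C=[ingot,iron,hinge,axle,nail,wedge,gear]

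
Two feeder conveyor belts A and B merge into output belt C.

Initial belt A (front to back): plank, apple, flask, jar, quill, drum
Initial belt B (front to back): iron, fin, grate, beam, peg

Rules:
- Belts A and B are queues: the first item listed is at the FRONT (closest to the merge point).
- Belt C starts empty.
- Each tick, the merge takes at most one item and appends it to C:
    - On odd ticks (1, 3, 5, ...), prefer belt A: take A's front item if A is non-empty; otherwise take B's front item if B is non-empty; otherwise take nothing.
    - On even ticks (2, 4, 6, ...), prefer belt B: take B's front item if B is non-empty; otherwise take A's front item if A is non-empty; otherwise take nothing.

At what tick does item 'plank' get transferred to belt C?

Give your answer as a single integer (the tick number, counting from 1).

Answer: 1

Derivation:
Tick 1: prefer A, take plank from A; A=[apple,flask,jar,quill,drum] B=[iron,fin,grate,beam,peg] C=[plank]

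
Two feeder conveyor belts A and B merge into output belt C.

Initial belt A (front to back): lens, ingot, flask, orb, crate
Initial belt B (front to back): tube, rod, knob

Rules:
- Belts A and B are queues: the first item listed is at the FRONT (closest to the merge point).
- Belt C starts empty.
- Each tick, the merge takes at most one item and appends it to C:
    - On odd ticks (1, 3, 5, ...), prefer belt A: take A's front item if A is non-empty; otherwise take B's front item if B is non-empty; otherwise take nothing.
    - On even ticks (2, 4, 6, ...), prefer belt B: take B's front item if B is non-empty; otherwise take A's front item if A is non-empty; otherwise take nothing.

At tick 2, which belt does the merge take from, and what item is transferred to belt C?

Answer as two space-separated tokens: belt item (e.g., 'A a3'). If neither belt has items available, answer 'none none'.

Answer: B tube

Derivation:
Tick 1: prefer A, take lens from A; A=[ingot,flask,orb,crate] B=[tube,rod,knob] C=[lens]
Tick 2: prefer B, take tube from B; A=[ingot,flask,orb,crate] B=[rod,knob] C=[lens,tube]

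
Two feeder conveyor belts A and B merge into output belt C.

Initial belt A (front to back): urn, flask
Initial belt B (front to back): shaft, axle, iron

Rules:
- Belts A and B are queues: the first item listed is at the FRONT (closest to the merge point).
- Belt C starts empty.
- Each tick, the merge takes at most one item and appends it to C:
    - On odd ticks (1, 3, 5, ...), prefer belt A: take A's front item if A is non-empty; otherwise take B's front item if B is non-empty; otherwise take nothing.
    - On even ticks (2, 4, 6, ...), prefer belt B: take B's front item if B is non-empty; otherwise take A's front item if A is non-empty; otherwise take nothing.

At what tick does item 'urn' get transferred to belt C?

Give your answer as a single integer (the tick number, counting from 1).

Answer: 1

Derivation:
Tick 1: prefer A, take urn from A; A=[flask] B=[shaft,axle,iron] C=[urn]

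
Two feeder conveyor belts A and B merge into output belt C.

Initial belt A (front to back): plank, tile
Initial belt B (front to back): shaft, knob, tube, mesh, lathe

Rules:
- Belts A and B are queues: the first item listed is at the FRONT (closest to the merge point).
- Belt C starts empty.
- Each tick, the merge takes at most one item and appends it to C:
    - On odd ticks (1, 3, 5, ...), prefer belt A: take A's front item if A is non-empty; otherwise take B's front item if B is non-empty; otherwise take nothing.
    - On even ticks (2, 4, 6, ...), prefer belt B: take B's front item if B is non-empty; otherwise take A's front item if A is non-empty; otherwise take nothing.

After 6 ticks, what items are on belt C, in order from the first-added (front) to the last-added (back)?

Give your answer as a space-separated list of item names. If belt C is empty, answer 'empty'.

Tick 1: prefer A, take plank from A; A=[tile] B=[shaft,knob,tube,mesh,lathe] C=[plank]
Tick 2: prefer B, take shaft from B; A=[tile] B=[knob,tube,mesh,lathe] C=[plank,shaft]
Tick 3: prefer A, take tile from A; A=[-] B=[knob,tube,mesh,lathe] C=[plank,shaft,tile]
Tick 4: prefer B, take knob from B; A=[-] B=[tube,mesh,lathe] C=[plank,shaft,tile,knob]
Tick 5: prefer A, take tube from B; A=[-] B=[mesh,lathe] C=[plank,shaft,tile,knob,tube]
Tick 6: prefer B, take mesh from B; A=[-] B=[lathe] C=[plank,shaft,tile,knob,tube,mesh]

Answer: plank shaft tile knob tube mesh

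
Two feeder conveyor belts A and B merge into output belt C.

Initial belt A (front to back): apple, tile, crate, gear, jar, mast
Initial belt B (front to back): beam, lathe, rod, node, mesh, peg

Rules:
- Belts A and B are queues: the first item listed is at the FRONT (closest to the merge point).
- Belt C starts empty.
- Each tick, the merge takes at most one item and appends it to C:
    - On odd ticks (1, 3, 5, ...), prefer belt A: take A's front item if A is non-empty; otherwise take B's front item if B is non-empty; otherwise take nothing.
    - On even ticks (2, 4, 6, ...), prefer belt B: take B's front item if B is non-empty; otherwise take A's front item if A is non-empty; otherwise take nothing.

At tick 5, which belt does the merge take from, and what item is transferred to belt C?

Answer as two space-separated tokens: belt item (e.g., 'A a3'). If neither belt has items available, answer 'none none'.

Answer: A crate

Derivation:
Tick 1: prefer A, take apple from A; A=[tile,crate,gear,jar,mast] B=[beam,lathe,rod,node,mesh,peg] C=[apple]
Tick 2: prefer B, take beam from B; A=[tile,crate,gear,jar,mast] B=[lathe,rod,node,mesh,peg] C=[apple,beam]
Tick 3: prefer A, take tile from A; A=[crate,gear,jar,mast] B=[lathe,rod,node,mesh,peg] C=[apple,beam,tile]
Tick 4: prefer B, take lathe from B; A=[crate,gear,jar,mast] B=[rod,node,mesh,peg] C=[apple,beam,tile,lathe]
Tick 5: prefer A, take crate from A; A=[gear,jar,mast] B=[rod,node,mesh,peg] C=[apple,beam,tile,lathe,crate]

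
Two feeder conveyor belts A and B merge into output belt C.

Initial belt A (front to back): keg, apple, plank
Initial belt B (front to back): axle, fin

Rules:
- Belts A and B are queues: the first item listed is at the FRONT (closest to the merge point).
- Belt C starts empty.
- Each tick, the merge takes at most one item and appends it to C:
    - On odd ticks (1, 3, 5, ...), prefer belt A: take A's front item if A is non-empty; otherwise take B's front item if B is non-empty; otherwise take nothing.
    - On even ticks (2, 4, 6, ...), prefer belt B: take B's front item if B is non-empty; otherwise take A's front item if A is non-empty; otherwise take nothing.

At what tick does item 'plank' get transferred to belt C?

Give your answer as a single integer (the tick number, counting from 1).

Answer: 5

Derivation:
Tick 1: prefer A, take keg from A; A=[apple,plank] B=[axle,fin] C=[keg]
Tick 2: prefer B, take axle from B; A=[apple,plank] B=[fin] C=[keg,axle]
Tick 3: prefer A, take apple from A; A=[plank] B=[fin] C=[keg,axle,apple]
Tick 4: prefer B, take fin from B; A=[plank] B=[-] C=[keg,axle,apple,fin]
Tick 5: prefer A, take plank from A; A=[-] B=[-] C=[keg,axle,apple,fin,plank]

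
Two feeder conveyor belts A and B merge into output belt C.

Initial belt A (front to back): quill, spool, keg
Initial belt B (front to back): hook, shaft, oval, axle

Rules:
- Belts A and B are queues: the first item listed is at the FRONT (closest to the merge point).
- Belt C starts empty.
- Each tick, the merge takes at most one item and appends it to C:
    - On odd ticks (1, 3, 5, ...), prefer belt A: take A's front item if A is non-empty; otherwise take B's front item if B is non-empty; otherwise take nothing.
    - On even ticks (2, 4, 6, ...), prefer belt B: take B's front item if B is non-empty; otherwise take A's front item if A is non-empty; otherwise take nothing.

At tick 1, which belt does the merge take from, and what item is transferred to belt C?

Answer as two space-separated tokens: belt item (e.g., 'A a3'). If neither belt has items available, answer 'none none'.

Answer: A quill

Derivation:
Tick 1: prefer A, take quill from A; A=[spool,keg] B=[hook,shaft,oval,axle] C=[quill]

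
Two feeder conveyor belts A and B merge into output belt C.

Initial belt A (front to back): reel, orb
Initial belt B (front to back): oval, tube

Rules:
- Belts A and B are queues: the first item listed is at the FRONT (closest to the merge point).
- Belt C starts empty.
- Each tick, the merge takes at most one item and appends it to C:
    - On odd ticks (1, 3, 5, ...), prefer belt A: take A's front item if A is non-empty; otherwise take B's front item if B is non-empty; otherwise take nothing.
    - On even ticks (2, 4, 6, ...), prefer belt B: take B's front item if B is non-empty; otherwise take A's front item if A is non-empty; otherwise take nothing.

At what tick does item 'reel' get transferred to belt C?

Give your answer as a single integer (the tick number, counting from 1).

Tick 1: prefer A, take reel from A; A=[orb] B=[oval,tube] C=[reel]

Answer: 1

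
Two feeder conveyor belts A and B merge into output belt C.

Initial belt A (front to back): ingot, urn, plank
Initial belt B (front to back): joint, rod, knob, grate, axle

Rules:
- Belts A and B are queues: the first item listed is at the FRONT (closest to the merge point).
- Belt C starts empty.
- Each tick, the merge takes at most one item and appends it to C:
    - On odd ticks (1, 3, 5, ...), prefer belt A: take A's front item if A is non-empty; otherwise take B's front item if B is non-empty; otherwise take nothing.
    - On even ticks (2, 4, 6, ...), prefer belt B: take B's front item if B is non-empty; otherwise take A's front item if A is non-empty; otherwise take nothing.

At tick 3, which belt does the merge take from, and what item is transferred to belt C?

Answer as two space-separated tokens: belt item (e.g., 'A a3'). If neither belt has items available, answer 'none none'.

Answer: A urn

Derivation:
Tick 1: prefer A, take ingot from A; A=[urn,plank] B=[joint,rod,knob,grate,axle] C=[ingot]
Tick 2: prefer B, take joint from B; A=[urn,plank] B=[rod,knob,grate,axle] C=[ingot,joint]
Tick 3: prefer A, take urn from A; A=[plank] B=[rod,knob,grate,axle] C=[ingot,joint,urn]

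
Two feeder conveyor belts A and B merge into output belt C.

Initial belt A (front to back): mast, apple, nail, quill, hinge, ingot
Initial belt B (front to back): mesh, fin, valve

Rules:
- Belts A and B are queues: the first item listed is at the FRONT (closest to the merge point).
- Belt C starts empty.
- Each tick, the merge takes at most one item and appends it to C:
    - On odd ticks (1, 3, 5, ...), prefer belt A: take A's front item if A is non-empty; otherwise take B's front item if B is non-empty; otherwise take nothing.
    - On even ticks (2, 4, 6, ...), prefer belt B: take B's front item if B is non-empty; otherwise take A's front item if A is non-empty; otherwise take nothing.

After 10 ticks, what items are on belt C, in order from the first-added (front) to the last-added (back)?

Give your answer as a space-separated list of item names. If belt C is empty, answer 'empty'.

Answer: mast mesh apple fin nail valve quill hinge ingot

Derivation:
Tick 1: prefer A, take mast from A; A=[apple,nail,quill,hinge,ingot] B=[mesh,fin,valve] C=[mast]
Tick 2: prefer B, take mesh from B; A=[apple,nail,quill,hinge,ingot] B=[fin,valve] C=[mast,mesh]
Tick 3: prefer A, take apple from A; A=[nail,quill,hinge,ingot] B=[fin,valve] C=[mast,mesh,apple]
Tick 4: prefer B, take fin from B; A=[nail,quill,hinge,ingot] B=[valve] C=[mast,mesh,apple,fin]
Tick 5: prefer A, take nail from A; A=[quill,hinge,ingot] B=[valve] C=[mast,mesh,apple,fin,nail]
Tick 6: prefer B, take valve from B; A=[quill,hinge,ingot] B=[-] C=[mast,mesh,apple,fin,nail,valve]
Tick 7: prefer A, take quill from A; A=[hinge,ingot] B=[-] C=[mast,mesh,apple,fin,nail,valve,quill]
Tick 8: prefer B, take hinge from A; A=[ingot] B=[-] C=[mast,mesh,apple,fin,nail,valve,quill,hinge]
Tick 9: prefer A, take ingot from A; A=[-] B=[-] C=[mast,mesh,apple,fin,nail,valve,quill,hinge,ingot]
Tick 10: prefer B, both empty, nothing taken; A=[-] B=[-] C=[mast,mesh,apple,fin,nail,valve,quill,hinge,ingot]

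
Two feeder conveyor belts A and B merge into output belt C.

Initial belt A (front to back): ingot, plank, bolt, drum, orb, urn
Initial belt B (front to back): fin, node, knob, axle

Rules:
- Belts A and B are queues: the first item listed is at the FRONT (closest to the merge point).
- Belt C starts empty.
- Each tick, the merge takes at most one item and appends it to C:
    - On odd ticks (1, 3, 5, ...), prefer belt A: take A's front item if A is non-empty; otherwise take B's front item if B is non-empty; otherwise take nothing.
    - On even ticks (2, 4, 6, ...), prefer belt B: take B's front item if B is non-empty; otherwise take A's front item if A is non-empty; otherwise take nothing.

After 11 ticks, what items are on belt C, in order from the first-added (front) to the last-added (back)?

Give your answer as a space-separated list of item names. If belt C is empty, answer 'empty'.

Answer: ingot fin plank node bolt knob drum axle orb urn

Derivation:
Tick 1: prefer A, take ingot from A; A=[plank,bolt,drum,orb,urn] B=[fin,node,knob,axle] C=[ingot]
Tick 2: prefer B, take fin from B; A=[plank,bolt,drum,orb,urn] B=[node,knob,axle] C=[ingot,fin]
Tick 3: prefer A, take plank from A; A=[bolt,drum,orb,urn] B=[node,knob,axle] C=[ingot,fin,plank]
Tick 4: prefer B, take node from B; A=[bolt,drum,orb,urn] B=[knob,axle] C=[ingot,fin,plank,node]
Tick 5: prefer A, take bolt from A; A=[drum,orb,urn] B=[knob,axle] C=[ingot,fin,plank,node,bolt]
Tick 6: prefer B, take knob from B; A=[drum,orb,urn] B=[axle] C=[ingot,fin,plank,node,bolt,knob]
Tick 7: prefer A, take drum from A; A=[orb,urn] B=[axle] C=[ingot,fin,plank,node,bolt,knob,drum]
Tick 8: prefer B, take axle from B; A=[orb,urn] B=[-] C=[ingot,fin,plank,node,bolt,knob,drum,axle]
Tick 9: prefer A, take orb from A; A=[urn] B=[-] C=[ingot,fin,plank,node,bolt,knob,drum,axle,orb]
Tick 10: prefer B, take urn from A; A=[-] B=[-] C=[ingot,fin,plank,node,bolt,knob,drum,axle,orb,urn]
Tick 11: prefer A, both empty, nothing taken; A=[-] B=[-] C=[ingot,fin,plank,node,bolt,knob,drum,axle,orb,urn]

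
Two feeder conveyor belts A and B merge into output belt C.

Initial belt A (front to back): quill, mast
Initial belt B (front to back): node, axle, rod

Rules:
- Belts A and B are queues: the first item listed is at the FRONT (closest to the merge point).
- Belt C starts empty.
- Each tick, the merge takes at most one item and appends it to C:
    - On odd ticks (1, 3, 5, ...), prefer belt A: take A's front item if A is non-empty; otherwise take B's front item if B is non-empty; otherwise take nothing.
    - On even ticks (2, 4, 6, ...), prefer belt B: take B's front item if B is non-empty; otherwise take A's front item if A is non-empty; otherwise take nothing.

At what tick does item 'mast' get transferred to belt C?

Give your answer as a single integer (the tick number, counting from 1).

Tick 1: prefer A, take quill from A; A=[mast] B=[node,axle,rod] C=[quill]
Tick 2: prefer B, take node from B; A=[mast] B=[axle,rod] C=[quill,node]
Tick 3: prefer A, take mast from A; A=[-] B=[axle,rod] C=[quill,node,mast]

Answer: 3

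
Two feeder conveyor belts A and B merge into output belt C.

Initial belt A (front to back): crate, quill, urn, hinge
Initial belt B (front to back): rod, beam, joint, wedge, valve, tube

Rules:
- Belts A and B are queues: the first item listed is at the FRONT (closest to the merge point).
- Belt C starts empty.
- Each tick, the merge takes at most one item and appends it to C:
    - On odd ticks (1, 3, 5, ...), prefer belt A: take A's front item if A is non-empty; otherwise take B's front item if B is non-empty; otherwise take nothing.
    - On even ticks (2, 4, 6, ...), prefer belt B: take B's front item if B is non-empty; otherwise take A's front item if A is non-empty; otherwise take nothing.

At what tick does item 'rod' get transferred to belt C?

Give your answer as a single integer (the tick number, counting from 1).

Tick 1: prefer A, take crate from A; A=[quill,urn,hinge] B=[rod,beam,joint,wedge,valve,tube] C=[crate]
Tick 2: prefer B, take rod from B; A=[quill,urn,hinge] B=[beam,joint,wedge,valve,tube] C=[crate,rod]

Answer: 2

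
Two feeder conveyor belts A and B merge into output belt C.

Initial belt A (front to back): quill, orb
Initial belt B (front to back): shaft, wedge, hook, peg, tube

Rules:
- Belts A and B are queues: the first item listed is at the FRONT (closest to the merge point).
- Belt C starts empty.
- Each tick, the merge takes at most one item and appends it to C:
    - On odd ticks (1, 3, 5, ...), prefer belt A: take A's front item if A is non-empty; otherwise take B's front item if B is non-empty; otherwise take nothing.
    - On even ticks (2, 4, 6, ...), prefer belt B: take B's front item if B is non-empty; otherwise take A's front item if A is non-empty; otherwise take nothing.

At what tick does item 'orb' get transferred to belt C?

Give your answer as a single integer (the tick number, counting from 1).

Answer: 3

Derivation:
Tick 1: prefer A, take quill from A; A=[orb] B=[shaft,wedge,hook,peg,tube] C=[quill]
Tick 2: prefer B, take shaft from B; A=[orb] B=[wedge,hook,peg,tube] C=[quill,shaft]
Tick 3: prefer A, take orb from A; A=[-] B=[wedge,hook,peg,tube] C=[quill,shaft,orb]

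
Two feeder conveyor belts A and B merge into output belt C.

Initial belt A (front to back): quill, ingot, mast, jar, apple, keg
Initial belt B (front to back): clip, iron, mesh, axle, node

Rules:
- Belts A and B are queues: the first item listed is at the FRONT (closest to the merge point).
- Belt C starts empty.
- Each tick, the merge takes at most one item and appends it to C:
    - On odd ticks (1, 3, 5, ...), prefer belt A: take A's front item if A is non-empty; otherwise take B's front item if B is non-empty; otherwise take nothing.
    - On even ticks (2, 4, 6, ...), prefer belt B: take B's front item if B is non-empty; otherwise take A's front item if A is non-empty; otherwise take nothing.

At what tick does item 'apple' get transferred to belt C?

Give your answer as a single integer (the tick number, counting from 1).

Tick 1: prefer A, take quill from A; A=[ingot,mast,jar,apple,keg] B=[clip,iron,mesh,axle,node] C=[quill]
Tick 2: prefer B, take clip from B; A=[ingot,mast,jar,apple,keg] B=[iron,mesh,axle,node] C=[quill,clip]
Tick 3: prefer A, take ingot from A; A=[mast,jar,apple,keg] B=[iron,mesh,axle,node] C=[quill,clip,ingot]
Tick 4: prefer B, take iron from B; A=[mast,jar,apple,keg] B=[mesh,axle,node] C=[quill,clip,ingot,iron]
Tick 5: prefer A, take mast from A; A=[jar,apple,keg] B=[mesh,axle,node] C=[quill,clip,ingot,iron,mast]
Tick 6: prefer B, take mesh from B; A=[jar,apple,keg] B=[axle,node] C=[quill,clip,ingot,iron,mast,mesh]
Tick 7: prefer A, take jar from A; A=[apple,keg] B=[axle,node] C=[quill,clip,ingot,iron,mast,mesh,jar]
Tick 8: prefer B, take axle from B; A=[apple,keg] B=[node] C=[quill,clip,ingot,iron,mast,mesh,jar,axle]
Tick 9: prefer A, take apple from A; A=[keg] B=[node] C=[quill,clip,ingot,iron,mast,mesh,jar,axle,apple]

Answer: 9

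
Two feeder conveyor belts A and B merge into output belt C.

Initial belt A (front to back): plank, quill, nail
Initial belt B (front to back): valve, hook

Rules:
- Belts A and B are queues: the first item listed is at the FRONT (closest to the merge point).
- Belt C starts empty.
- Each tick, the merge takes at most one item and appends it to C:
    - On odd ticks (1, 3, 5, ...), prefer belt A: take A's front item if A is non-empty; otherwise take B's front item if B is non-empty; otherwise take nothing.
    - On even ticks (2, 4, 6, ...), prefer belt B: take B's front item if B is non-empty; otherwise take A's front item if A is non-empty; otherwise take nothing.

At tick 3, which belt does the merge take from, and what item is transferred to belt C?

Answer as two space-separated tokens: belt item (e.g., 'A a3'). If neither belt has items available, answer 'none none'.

Tick 1: prefer A, take plank from A; A=[quill,nail] B=[valve,hook] C=[plank]
Tick 2: prefer B, take valve from B; A=[quill,nail] B=[hook] C=[plank,valve]
Tick 3: prefer A, take quill from A; A=[nail] B=[hook] C=[plank,valve,quill]

Answer: A quill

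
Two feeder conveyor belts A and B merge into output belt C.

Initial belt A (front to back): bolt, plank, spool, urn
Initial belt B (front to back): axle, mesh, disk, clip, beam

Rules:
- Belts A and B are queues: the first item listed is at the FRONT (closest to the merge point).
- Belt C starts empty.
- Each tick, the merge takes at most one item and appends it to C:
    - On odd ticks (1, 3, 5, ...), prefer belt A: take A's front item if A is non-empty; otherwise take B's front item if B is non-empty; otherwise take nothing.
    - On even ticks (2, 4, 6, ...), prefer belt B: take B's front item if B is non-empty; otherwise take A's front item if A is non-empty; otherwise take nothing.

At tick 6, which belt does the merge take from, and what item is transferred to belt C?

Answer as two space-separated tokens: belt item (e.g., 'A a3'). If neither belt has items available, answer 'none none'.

Answer: B disk

Derivation:
Tick 1: prefer A, take bolt from A; A=[plank,spool,urn] B=[axle,mesh,disk,clip,beam] C=[bolt]
Tick 2: prefer B, take axle from B; A=[plank,spool,urn] B=[mesh,disk,clip,beam] C=[bolt,axle]
Tick 3: prefer A, take plank from A; A=[spool,urn] B=[mesh,disk,clip,beam] C=[bolt,axle,plank]
Tick 4: prefer B, take mesh from B; A=[spool,urn] B=[disk,clip,beam] C=[bolt,axle,plank,mesh]
Tick 5: prefer A, take spool from A; A=[urn] B=[disk,clip,beam] C=[bolt,axle,plank,mesh,spool]
Tick 6: prefer B, take disk from B; A=[urn] B=[clip,beam] C=[bolt,axle,plank,mesh,spool,disk]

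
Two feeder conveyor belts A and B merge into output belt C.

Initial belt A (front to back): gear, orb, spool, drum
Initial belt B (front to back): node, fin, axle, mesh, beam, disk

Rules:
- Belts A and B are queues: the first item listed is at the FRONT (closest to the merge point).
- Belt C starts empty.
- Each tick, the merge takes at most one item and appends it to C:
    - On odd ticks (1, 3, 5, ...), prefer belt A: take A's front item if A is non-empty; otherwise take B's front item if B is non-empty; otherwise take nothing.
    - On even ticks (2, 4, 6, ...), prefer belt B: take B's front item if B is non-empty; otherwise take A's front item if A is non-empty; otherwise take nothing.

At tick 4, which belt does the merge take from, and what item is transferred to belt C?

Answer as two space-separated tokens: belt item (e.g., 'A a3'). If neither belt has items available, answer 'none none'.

Tick 1: prefer A, take gear from A; A=[orb,spool,drum] B=[node,fin,axle,mesh,beam,disk] C=[gear]
Tick 2: prefer B, take node from B; A=[orb,spool,drum] B=[fin,axle,mesh,beam,disk] C=[gear,node]
Tick 3: prefer A, take orb from A; A=[spool,drum] B=[fin,axle,mesh,beam,disk] C=[gear,node,orb]
Tick 4: prefer B, take fin from B; A=[spool,drum] B=[axle,mesh,beam,disk] C=[gear,node,orb,fin]

Answer: B fin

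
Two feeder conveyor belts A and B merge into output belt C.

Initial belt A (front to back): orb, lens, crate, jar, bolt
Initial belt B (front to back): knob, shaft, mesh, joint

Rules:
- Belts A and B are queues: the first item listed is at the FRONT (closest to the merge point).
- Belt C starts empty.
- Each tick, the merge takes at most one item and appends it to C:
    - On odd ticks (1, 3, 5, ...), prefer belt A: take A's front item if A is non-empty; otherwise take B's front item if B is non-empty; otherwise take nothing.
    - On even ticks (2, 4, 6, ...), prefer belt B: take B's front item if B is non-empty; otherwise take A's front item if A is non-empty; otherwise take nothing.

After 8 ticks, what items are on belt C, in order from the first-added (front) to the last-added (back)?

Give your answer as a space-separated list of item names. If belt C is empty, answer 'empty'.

Answer: orb knob lens shaft crate mesh jar joint

Derivation:
Tick 1: prefer A, take orb from A; A=[lens,crate,jar,bolt] B=[knob,shaft,mesh,joint] C=[orb]
Tick 2: prefer B, take knob from B; A=[lens,crate,jar,bolt] B=[shaft,mesh,joint] C=[orb,knob]
Tick 3: prefer A, take lens from A; A=[crate,jar,bolt] B=[shaft,mesh,joint] C=[orb,knob,lens]
Tick 4: prefer B, take shaft from B; A=[crate,jar,bolt] B=[mesh,joint] C=[orb,knob,lens,shaft]
Tick 5: prefer A, take crate from A; A=[jar,bolt] B=[mesh,joint] C=[orb,knob,lens,shaft,crate]
Tick 6: prefer B, take mesh from B; A=[jar,bolt] B=[joint] C=[orb,knob,lens,shaft,crate,mesh]
Tick 7: prefer A, take jar from A; A=[bolt] B=[joint] C=[orb,knob,lens,shaft,crate,mesh,jar]
Tick 8: prefer B, take joint from B; A=[bolt] B=[-] C=[orb,knob,lens,shaft,crate,mesh,jar,joint]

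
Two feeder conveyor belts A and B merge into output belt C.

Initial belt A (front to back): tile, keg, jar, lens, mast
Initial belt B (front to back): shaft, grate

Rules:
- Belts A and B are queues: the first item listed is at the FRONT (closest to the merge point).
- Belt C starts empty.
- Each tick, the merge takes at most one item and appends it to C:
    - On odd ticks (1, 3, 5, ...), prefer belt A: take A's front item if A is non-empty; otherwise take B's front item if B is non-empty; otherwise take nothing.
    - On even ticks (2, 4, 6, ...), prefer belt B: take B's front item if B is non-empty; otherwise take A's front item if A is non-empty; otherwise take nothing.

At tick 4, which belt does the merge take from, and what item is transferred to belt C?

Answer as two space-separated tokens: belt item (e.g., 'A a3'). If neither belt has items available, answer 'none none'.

Tick 1: prefer A, take tile from A; A=[keg,jar,lens,mast] B=[shaft,grate] C=[tile]
Tick 2: prefer B, take shaft from B; A=[keg,jar,lens,mast] B=[grate] C=[tile,shaft]
Tick 3: prefer A, take keg from A; A=[jar,lens,mast] B=[grate] C=[tile,shaft,keg]
Tick 4: prefer B, take grate from B; A=[jar,lens,mast] B=[-] C=[tile,shaft,keg,grate]

Answer: B grate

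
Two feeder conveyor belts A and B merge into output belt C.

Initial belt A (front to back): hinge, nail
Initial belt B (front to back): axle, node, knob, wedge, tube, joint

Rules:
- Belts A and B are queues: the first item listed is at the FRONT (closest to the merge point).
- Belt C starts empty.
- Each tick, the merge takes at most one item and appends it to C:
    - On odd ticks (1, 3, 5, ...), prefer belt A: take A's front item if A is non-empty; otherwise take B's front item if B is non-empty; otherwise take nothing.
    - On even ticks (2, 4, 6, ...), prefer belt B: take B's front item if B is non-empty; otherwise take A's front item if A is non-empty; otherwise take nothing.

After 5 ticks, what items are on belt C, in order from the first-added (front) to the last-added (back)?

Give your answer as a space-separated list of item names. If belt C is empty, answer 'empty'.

Answer: hinge axle nail node knob

Derivation:
Tick 1: prefer A, take hinge from A; A=[nail] B=[axle,node,knob,wedge,tube,joint] C=[hinge]
Tick 2: prefer B, take axle from B; A=[nail] B=[node,knob,wedge,tube,joint] C=[hinge,axle]
Tick 3: prefer A, take nail from A; A=[-] B=[node,knob,wedge,tube,joint] C=[hinge,axle,nail]
Tick 4: prefer B, take node from B; A=[-] B=[knob,wedge,tube,joint] C=[hinge,axle,nail,node]
Tick 5: prefer A, take knob from B; A=[-] B=[wedge,tube,joint] C=[hinge,axle,nail,node,knob]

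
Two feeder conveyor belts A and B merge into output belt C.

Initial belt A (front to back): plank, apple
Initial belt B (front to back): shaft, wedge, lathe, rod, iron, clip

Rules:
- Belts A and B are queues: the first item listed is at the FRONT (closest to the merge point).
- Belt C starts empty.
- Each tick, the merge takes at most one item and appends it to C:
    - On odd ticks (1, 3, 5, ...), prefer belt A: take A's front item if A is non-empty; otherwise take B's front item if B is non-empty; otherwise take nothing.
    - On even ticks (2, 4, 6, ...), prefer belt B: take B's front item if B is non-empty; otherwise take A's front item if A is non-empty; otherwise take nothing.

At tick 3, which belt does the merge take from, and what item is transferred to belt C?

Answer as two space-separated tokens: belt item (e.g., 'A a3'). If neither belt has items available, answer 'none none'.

Answer: A apple

Derivation:
Tick 1: prefer A, take plank from A; A=[apple] B=[shaft,wedge,lathe,rod,iron,clip] C=[plank]
Tick 2: prefer B, take shaft from B; A=[apple] B=[wedge,lathe,rod,iron,clip] C=[plank,shaft]
Tick 3: prefer A, take apple from A; A=[-] B=[wedge,lathe,rod,iron,clip] C=[plank,shaft,apple]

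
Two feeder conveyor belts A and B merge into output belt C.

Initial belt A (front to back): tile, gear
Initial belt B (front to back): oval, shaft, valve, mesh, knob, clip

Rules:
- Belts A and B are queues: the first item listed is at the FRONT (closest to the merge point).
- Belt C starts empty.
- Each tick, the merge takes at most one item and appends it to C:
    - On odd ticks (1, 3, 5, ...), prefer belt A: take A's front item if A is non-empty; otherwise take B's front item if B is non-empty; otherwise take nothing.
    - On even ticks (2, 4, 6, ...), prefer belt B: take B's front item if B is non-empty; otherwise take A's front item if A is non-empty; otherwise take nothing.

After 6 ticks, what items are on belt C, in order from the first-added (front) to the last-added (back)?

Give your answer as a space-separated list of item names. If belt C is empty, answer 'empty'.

Tick 1: prefer A, take tile from A; A=[gear] B=[oval,shaft,valve,mesh,knob,clip] C=[tile]
Tick 2: prefer B, take oval from B; A=[gear] B=[shaft,valve,mesh,knob,clip] C=[tile,oval]
Tick 3: prefer A, take gear from A; A=[-] B=[shaft,valve,mesh,knob,clip] C=[tile,oval,gear]
Tick 4: prefer B, take shaft from B; A=[-] B=[valve,mesh,knob,clip] C=[tile,oval,gear,shaft]
Tick 5: prefer A, take valve from B; A=[-] B=[mesh,knob,clip] C=[tile,oval,gear,shaft,valve]
Tick 6: prefer B, take mesh from B; A=[-] B=[knob,clip] C=[tile,oval,gear,shaft,valve,mesh]

Answer: tile oval gear shaft valve mesh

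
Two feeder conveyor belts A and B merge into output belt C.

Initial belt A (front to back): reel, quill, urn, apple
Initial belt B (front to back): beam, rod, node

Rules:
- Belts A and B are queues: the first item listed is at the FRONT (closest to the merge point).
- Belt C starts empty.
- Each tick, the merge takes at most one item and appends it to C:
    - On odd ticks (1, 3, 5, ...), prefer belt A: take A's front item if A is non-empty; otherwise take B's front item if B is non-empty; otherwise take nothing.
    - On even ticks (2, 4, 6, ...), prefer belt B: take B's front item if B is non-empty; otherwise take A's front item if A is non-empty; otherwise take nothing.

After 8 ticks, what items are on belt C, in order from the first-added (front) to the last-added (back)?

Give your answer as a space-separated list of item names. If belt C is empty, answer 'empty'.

Answer: reel beam quill rod urn node apple

Derivation:
Tick 1: prefer A, take reel from A; A=[quill,urn,apple] B=[beam,rod,node] C=[reel]
Tick 2: prefer B, take beam from B; A=[quill,urn,apple] B=[rod,node] C=[reel,beam]
Tick 3: prefer A, take quill from A; A=[urn,apple] B=[rod,node] C=[reel,beam,quill]
Tick 4: prefer B, take rod from B; A=[urn,apple] B=[node] C=[reel,beam,quill,rod]
Tick 5: prefer A, take urn from A; A=[apple] B=[node] C=[reel,beam,quill,rod,urn]
Tick 6: prefer B, take node from B; A=[apple] B=[-] C=[reel,beam,quill,rod,urn,node]
Tick 7: prefer A, take apple from A; A=[-] B=[-] C=[reel,beam,quill,rod,urn,node,apple]
Tick 8: prefer B, both empty, nothing taken; A=[-] B=[-] C=[reel,beam,quill,rod,urn,node,apple]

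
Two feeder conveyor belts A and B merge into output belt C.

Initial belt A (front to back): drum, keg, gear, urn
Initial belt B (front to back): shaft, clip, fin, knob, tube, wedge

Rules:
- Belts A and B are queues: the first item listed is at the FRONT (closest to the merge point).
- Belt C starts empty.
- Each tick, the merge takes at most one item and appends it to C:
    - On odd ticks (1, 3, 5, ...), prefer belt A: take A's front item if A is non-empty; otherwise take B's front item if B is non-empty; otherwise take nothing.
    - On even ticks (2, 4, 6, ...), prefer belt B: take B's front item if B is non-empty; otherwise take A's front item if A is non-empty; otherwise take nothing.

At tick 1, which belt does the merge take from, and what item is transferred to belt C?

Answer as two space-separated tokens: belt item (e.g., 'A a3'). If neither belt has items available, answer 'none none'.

Answer: A drum

Derivation:
Tick 1: prefer A, take drum from A; A=[keg,gear,urn] B=[shaft,clip,fin,knob,tube,wedge] C=[drum]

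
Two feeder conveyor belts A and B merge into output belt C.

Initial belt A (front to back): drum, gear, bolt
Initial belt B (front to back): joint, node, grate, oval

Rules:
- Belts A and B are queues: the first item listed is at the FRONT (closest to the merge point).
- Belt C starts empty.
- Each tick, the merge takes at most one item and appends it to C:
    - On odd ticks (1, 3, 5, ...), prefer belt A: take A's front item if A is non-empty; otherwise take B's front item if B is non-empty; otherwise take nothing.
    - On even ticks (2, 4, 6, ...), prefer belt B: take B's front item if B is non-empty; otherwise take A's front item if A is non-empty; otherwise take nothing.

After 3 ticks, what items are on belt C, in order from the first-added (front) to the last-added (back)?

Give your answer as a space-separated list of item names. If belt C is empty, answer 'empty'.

Answer: drum joint gear

Derivation:
Tick 1: prefer A, take drum from A; A=[gear,bolt] B=[joint,node,grate,oval] C=[drum]
Tick 2: prefer B, take joint from B; A=[gear,bolt] B=[node,grate,oval] C=[drum,joint]
Tick 3: prefer A, take gear from A; A=[bolt] B=[node,grate,oval] C=[drum,joint,gear]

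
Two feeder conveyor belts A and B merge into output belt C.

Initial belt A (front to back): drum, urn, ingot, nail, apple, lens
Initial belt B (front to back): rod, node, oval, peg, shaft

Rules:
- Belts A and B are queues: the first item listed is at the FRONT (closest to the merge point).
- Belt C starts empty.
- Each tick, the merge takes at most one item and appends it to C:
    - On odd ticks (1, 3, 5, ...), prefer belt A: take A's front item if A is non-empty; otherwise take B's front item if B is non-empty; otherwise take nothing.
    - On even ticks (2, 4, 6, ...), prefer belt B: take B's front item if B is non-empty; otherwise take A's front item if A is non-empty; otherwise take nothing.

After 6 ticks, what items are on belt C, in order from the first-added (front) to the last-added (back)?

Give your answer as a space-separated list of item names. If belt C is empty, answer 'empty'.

Tick 1: prefer A, take drum from A; A=[urn,ingot,nail,apple,lens] B=[rod,node,oval,peg,shaft] C=[drum]
Tick 2: prefer B, take rod from B; A=[urn,ingot,nail,apple,lens] B=[node,oval,peg,shaft] C=[drum,rod]
Tick 3: prefer A, take urn from A; A=[ingot,nail,apple,lens] B=[node,oval,peg,shaft] C=[drum,rod,urn]
Tick 4: prefer B, take node from B; A=[ingot,nail,apple,lens] B=[oval,peg,shaft] C=[drum,rod,urn,node]
Tick 5: prefer A, take ingot from A; A=[nail,apple,lens] B=[oval,peg,shaft] C=[drum,rod,urn,node,ingot]
Tick 6: prefer B, take oval from B; A=[nail,apple,lens] B=[peg,shaft] C=[drum,rod,urn,node,ingot,oval]

Answer: drum rod urn node ingot oval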